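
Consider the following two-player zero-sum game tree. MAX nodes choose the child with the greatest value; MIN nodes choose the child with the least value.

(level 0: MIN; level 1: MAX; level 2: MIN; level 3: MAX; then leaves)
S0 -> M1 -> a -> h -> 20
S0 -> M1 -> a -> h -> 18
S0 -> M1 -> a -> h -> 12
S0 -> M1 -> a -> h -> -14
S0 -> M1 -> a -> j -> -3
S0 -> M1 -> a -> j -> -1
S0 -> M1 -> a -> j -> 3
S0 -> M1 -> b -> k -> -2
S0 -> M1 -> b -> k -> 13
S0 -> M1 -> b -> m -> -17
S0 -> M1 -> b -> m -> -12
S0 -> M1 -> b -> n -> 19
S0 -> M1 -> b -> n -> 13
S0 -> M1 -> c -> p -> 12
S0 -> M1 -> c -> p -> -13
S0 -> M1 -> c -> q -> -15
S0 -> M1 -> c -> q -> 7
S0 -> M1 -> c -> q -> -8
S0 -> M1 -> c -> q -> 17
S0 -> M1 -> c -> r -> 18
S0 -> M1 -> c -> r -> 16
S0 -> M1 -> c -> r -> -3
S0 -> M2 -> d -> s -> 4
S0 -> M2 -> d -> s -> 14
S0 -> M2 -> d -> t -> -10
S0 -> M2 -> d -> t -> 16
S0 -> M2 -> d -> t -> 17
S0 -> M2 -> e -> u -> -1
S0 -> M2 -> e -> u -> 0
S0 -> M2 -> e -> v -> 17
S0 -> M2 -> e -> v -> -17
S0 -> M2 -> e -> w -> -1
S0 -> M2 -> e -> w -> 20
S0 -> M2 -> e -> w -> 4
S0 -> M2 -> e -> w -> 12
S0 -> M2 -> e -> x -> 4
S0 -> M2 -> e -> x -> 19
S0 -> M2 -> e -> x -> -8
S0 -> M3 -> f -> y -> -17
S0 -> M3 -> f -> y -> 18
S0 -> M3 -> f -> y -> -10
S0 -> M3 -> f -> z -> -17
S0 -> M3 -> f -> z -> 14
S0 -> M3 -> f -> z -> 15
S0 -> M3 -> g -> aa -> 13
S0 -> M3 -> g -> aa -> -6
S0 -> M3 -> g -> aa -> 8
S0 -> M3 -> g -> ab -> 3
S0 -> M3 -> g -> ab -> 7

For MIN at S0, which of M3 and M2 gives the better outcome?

y (MAX): max(-17, 18, -10) = 18
z (MAX): max(-17, 14, 15) = 15
f (MIN): min(18, 15) = 15
aa (MAX): max(13, -6, 8) = 13
ab (MAX): max(3, 7) = 7
g (MIN): min(13, 7) = 7
M3 (MAX): max(15, 7) = 15
s (MAX): max(4, 14) = 14
t (MAX): max(-10, 16, 17) = 17
d (MIN): min(14, 17) = 14
u (MAX): max(-1, 0) = 0
v (MAX): max(17, -17) = 17
w (MAX): max(-1, 20, 4, 12) = 20
x (MAX): max(4, 19, -8) = 19
e (MIN): min(0, 17, 20, 19) = 0
M2 (MAX): max(14, 0) = 14
MIN prefers the lower value; M3=15, M2=14. M2 is better since 14 < 15.

M2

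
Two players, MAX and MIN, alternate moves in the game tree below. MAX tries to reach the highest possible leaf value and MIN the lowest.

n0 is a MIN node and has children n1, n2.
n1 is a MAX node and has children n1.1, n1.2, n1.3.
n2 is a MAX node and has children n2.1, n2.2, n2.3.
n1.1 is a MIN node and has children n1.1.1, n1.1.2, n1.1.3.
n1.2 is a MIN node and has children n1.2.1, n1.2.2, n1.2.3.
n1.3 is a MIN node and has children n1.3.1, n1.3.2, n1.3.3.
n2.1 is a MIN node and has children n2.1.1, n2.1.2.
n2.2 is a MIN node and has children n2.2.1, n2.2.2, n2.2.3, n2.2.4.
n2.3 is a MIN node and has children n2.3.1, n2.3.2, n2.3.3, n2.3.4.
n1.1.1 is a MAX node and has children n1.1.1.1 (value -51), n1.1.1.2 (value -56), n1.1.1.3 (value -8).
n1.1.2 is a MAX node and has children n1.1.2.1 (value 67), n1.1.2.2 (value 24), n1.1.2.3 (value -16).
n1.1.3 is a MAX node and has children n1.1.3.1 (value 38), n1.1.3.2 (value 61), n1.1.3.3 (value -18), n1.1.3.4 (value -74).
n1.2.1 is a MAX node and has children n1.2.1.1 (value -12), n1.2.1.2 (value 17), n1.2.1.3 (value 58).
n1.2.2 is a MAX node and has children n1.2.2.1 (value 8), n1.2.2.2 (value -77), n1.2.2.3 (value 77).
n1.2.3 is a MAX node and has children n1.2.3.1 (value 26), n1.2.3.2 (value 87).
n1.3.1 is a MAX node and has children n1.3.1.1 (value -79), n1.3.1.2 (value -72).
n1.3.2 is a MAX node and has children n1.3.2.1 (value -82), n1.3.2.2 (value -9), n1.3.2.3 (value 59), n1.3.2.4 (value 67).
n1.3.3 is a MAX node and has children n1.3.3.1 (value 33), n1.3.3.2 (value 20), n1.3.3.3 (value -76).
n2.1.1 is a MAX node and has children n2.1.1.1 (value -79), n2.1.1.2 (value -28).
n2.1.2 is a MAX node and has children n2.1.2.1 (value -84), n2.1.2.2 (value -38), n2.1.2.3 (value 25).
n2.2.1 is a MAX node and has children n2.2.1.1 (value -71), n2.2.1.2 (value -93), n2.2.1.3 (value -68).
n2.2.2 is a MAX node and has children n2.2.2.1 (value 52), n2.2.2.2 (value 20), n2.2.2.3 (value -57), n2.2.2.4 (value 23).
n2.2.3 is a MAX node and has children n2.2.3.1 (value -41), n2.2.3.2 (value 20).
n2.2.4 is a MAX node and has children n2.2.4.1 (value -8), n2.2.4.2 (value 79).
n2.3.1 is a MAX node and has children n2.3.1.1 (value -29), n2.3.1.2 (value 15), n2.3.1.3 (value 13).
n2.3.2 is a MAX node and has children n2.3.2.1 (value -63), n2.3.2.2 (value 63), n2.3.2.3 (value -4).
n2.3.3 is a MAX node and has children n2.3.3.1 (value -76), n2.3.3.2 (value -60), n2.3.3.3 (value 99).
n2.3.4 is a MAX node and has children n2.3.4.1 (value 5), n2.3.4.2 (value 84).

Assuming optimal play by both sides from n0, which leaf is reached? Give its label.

n1.1.1 (MAX): max(-51, -56, -8) = -8
n1.1.2 (MAX): max(67, 24, -16) = 67
n1.1.3 (MAX): max(38, 61, -18, -74) = 61
n1.1 (MIN): min(-8, 67, 61) = -8
n1.2.1 (MAX): max(-12, 17, 58) = 58
n1.2.2 (MAX): max(8, -77, 77) = 77
n1.2.3 (MAX): max(26, 87) = 87
n1.2 (MIN): min(58, 77, 87) = 58
n1.3.1 (MAX): max(-79, -72) = -72
n1.3.2 (MAX): max(-82, -9, 59, 67) = 67
n1.3.3 (MAX): max(33, 20, -76) = 33
n1.3 (MIN): min(-72, 67, 33) = -72
n1 (MAX): max(-8, 58, -72) = 58
n2.1.1 (MAX): max(-79, -28) = -28
n2.1.2 (MAX): max(-84, -38, 25) = 25
n2.1 (MIN): min(-28, 25) = -28
n2.2.1 (MAX): max(-71, -93, -68) = -68
n2.2.2 (MAX): max(52, 20, -57, 23) = 52
n2.2.3 (MAX): max(-41, 20) = 20
n2.2.4 (MAX): max(-8, 79) = 79
n2.2 (MIN): min(-68, 52, 20, 79) = -68
n2.3.1 (MAX): max(-29, 15, 13) = 15
n2.3.2 (MAX): max(-63, 63, -4) = 63
n2.3.3 (MAX): max(-76, -60, 99) = 99
n2.3.4 (MAX): max(5, 84) = 84
n2.3 (MIN): min(15, 63, 99, 84) = 15
n2 (MAX): max(-28, -68, 15) = 15
n0 (MIN): min(58, 15) = 15
At n0, MIN picks n2 (lowest: 15).
At n2, MAX picks n2.3 (highest: 15).
At n2.3, MIN picks n2.3.1 (lowest: 15).
At n2.3.1, MAX picks n2.3.1.2 (highest: 15).
Terminal value 15.

n2.3.1.2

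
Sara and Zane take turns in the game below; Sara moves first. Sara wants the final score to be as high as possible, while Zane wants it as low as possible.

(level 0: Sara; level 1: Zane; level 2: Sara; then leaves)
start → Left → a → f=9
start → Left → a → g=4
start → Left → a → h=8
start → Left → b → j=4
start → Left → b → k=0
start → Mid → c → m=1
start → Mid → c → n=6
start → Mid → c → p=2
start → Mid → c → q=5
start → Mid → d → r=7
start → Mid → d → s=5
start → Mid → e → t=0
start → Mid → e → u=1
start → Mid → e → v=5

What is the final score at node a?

a (Sara): max(9, 4, 8) = 9

9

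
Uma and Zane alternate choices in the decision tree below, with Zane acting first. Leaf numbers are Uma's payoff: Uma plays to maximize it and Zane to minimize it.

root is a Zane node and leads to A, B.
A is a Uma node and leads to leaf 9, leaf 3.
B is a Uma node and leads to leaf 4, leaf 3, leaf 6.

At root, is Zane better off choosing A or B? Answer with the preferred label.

B

A (Uma): max(9, 3) = 9
B (Uma): max(4, 3, 6) = 6
Zane prefers the lower value; A=9, B=6. B is better since 6 < 9.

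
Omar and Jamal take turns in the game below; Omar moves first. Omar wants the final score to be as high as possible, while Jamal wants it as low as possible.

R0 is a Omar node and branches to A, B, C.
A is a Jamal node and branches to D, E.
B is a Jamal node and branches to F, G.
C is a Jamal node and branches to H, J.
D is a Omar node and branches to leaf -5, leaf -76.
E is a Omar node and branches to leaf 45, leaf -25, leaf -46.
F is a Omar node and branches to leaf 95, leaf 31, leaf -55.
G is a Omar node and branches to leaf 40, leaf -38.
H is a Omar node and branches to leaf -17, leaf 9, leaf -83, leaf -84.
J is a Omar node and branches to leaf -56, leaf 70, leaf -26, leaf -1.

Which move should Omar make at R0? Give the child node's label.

D (Omar): max(-5, -76) = -5
E (Omar): max(45, -25, -46) = 45
A (Jamal): min(-5, 45) = -5
F (Omar): max(95, 31, -55) = 95
G (Omar): max(40, -38) = 40
B (Jamal): min(95, 40) = 40
H (Omar): max(-17, 9, -83, -84) = 9
J (Omar): max(-56, 70, -26, -1) = 70
C (Jamal): min(9, 70) = 9
R0 (Omar): max(-5, 40, 9) = 40
Omar at R0 wants the highest of {A=-5, B=40, C=9}, so chooses B.

B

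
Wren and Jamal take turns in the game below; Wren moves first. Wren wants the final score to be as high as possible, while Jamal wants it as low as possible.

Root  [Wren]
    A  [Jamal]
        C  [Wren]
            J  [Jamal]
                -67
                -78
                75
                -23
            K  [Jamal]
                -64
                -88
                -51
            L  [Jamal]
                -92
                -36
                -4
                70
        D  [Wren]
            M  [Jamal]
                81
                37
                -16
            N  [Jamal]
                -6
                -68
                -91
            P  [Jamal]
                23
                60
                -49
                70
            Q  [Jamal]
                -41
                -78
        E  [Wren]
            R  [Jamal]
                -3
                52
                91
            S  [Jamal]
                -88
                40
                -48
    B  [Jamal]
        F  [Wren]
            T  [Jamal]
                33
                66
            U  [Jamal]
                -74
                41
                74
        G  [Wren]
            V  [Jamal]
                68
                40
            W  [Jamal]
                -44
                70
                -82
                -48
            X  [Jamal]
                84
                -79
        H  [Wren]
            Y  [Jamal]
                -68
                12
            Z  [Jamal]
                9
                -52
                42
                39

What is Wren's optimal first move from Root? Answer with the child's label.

J (Jamal): min(-67, -78, 75, -23) = -78
K (Jamal): min(-64, -88, -51) = -88
L (Jamal): min(-92, -36, -4, 70) = -92
C (Wren): max(-78, -88, -92) = -78
M (Jamal): min(81, 37, -16) = -16
N (Jamal): min(-6, -68, -91) = -91
P (Jamal): min(23, 60, -49, 70) = -49
Q (Jamal): min(-41, -78) = -78
D (Wren): max(-16, -91, -49, -78) = -16
R (Jamal): min(-3, 52, 91) = -3
S (Jamal): min(-88, 40, -48) = -88
E (Wren): max(-3, -88) = -3
A (Jamal): min(-78, -16, -3) = -78
T (Jamal): min(33, 66) = 33
U (Jamal): min(-74, 41, 74) = -74
F (Wren): max(33, -74) = 33
V (Jamal): min(68, 40) = 40
W (Jamal): min(-44, 70, -82, -48) = -82
X (Jamal): min(84, -79) = -79
G (Wren): max(40, -82, -79) = 40
Y (Jamal): min(-68, 12) = -68
Z (Jamal): min(9, -52, 42, 39) = -52
H (Wren): max(-68, -52) = -52
B (Jamal): min(33, 40, -52) = -52
Root (Wren): max(-78, -52) = -52
Wren at Root wants the highest of {A=-78, B=-52}, so chooses B.

B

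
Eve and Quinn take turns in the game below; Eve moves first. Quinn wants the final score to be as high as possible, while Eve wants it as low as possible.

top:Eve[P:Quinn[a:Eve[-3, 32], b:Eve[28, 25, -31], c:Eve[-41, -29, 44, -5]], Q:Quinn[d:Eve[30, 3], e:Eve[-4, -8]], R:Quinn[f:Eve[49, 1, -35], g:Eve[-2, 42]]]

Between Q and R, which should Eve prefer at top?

d (Eve): min(30, 3) = 3
e (Eve): min(-4, -8) = -8
Q (Quinn): max(3, -8) = 3
f (Eve): min(49, 1, -35) = -35
g (Eve): min(-2, 42) = -2
R (Quinn): max(-35, -2) = -2
Eve prefers the lower value; Q=3, R=-2. R is better since -2 < 3.

R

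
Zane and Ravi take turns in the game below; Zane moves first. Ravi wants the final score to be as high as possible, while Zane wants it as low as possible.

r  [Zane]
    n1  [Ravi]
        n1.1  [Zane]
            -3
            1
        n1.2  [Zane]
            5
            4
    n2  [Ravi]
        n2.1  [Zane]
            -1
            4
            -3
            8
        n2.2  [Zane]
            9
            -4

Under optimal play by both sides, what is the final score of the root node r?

-3

n1.1 (Zane): min(-3, 1) = -3
n1.2 (Zane): min(5, 4) = 4
n1 (Ravi): max(-3, 4) = 4
n2.1 (Zane): min(-1, 4, -3, 8) = -3
n2.2 (Zane): min(9, -4) = -4
n2 (Ravi): max(-3, -4) = -3
r (Zane): min(4, -3) = -3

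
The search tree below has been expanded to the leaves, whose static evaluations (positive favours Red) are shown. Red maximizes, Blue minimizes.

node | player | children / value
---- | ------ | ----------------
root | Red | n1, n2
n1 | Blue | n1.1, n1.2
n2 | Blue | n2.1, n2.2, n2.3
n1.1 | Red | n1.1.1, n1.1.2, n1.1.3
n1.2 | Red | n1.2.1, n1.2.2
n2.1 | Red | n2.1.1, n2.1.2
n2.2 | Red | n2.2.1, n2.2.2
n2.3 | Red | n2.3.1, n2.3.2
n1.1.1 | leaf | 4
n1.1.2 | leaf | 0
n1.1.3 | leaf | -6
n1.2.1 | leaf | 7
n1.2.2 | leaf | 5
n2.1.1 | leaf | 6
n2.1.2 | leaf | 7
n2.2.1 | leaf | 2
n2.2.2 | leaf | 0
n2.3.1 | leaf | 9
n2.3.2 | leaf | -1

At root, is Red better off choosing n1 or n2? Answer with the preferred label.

n1

n1.1 (Red): max(4, 0, -6) = 4
n1.2 (Red): max(7, 5) = 7
n1 (Blue): min(4, 7) = 4
n2.1 (Red): max(6, 7) = 7
n2.2 (Red): max(2, 0) = 2
n2.3 (Red): max(9, -1) = 9
n2 (Blue): min(7, 2, 9) = 2
Red prefers the higher value; n1=4, n2=2. n1 is better since 4 > 2.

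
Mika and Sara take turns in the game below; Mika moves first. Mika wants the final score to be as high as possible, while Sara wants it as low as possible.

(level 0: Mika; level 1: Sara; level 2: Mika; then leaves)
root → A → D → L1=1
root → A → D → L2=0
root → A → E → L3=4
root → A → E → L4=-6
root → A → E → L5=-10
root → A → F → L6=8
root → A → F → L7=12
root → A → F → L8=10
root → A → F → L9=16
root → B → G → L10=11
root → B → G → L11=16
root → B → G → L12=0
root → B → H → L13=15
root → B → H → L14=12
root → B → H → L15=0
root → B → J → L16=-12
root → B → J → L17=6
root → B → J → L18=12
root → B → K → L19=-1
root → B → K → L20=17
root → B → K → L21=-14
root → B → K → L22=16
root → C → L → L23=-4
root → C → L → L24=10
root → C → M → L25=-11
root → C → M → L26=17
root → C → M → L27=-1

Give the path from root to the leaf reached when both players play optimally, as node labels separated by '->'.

D (Mika): max(1, 0) = 1
E (Mika): max(4, -6, -10) = 4
F (Mika): max(8, 12, 10, 16) = 16
A (Sara): min(1, 4, 16) = 1
G (Mika): max(11, 16, 0) = 16
H (Mika): max(15, 12, 0) = 15
J (Mika): max(-12, 6, 12) = 12
K (Mika): max(-1, 17, -14, 16) = 17
B (Sara): min(16, 15, 12, 17) = 12
L (Mika): max(-4, 10) = 10
M (Mika): max(-11, 17, -1) = 17
C (Sara): min(10, 17) = 10
root (Mika): max(1, 12, 10) = 12
At root, Mika picks B (highest: 12).
At B, Sara picks J (lowest: 12).
At J, Mika picks L18 (highest: 12).
Terminal value 12.

root -> B -> J -> L18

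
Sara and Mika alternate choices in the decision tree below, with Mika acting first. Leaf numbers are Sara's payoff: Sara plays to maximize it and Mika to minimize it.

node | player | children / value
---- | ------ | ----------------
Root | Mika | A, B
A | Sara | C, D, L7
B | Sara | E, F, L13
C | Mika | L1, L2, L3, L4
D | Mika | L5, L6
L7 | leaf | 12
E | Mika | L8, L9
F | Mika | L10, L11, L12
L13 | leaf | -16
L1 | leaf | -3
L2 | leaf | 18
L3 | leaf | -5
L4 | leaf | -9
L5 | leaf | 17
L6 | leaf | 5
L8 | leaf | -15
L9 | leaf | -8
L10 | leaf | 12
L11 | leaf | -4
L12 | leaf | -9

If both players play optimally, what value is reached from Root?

-9

C (Mika): min(-3, 18, -5, -9) = -9
D (Mika): min(17, 5) = 5
A (Sara): max(-9, 5, 12) = 12
E (Mika): min(-15, -8) = -15
F (Mika): min(12, -4, -9) = -9
B (Sara): max(-15, -9, -16) = -9
Root (Mika): min(12, -9) = -9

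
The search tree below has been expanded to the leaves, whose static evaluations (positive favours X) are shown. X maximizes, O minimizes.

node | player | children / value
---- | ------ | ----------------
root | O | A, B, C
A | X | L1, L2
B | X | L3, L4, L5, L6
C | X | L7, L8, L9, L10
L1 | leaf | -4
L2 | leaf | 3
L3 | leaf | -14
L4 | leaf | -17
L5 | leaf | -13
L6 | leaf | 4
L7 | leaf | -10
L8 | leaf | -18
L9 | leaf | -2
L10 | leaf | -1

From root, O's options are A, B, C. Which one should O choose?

C

A (X): max(-4, 3) = 3
B (X): max(-14, -17, -13, 4) = 4
C (X): max(-10, -18, -2, -1) = -1
root (O): min(3, 4, -1) = -1
O at root wants the lowest of {A=3, B=4, C=-1}, so chooses C.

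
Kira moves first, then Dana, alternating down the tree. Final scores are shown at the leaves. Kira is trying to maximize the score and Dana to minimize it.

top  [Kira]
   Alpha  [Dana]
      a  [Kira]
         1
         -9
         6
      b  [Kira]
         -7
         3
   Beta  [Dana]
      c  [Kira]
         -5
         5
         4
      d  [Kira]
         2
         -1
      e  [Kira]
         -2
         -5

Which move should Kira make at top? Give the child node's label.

a (Kira): max(1, -9, 6) = 6
b (Kira): max(-7, 3) = 3
Alpha (Dana): min(6, 3) = 3
c (Kira): max(-5, 5, 4) = 5
d (Kira): max(2, -1) = 2
e (Kira): max(-2, -5) = -2
Beta (Dana): min(5, 2, -2) = -2
top (Kira): max(3, -2) = 3
Kira at top wants the highest of {Alpha=3, Beta=-2}, so chooses Alpha.

Alpha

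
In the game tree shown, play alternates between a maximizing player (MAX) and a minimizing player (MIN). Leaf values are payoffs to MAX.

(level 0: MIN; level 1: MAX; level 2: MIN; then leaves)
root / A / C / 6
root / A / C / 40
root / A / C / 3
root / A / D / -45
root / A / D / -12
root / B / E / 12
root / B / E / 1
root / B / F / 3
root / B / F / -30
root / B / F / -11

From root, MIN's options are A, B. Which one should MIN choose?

B

C (MIN): min(6, 40, 3) = 3
D (MIN): min(-45, -12) = -45
A (MAX): max(3, -45) = 3
E (MIN): min(12, 1) = 1
F (MIN): min(3, -30, -11) = -30
B (MAX): max(1, -30) = 1
root (MIN): min(3, 1) = 1
MIN at root wants the lowest of {A=3, B=1}, so chooses B.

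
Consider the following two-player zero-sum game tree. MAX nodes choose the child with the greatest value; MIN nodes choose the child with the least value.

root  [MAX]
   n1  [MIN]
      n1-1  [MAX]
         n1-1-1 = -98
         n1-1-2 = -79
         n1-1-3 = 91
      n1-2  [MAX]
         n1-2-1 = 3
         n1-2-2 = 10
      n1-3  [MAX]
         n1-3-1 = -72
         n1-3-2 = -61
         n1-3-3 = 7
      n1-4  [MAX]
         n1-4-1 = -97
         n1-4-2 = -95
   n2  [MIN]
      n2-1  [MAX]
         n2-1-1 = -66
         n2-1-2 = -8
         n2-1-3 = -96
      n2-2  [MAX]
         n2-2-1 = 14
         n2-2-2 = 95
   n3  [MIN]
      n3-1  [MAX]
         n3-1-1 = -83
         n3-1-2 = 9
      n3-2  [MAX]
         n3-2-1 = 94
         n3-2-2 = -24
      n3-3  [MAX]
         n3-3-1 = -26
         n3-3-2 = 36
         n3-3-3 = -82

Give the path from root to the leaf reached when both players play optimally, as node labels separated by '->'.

root -> n3 -> n3-1 -> n3-1-2

n1-1 (MAX): max(-98, -79, 91) = 91
n1-2 (MAX): max(3, 10) = 10
n1-3 (MAX): max(-72, -61, 7) = 7
n1-4 (MAX): max(-97, -95) = -95
n1 (MIN): min(91, 10, 7, -95) = -95
n2-1 (MAX): max(-66, -8, -96) = -8
n2-2 (MAX): max(14, 95) = 95
n2 (MIN): min(-8, 95) = -8
n3-1 (MAX): max(-83, 9) = 9
n3-2 (MAX): max(94, -24) = 94
n3-3 (MAX): max(-26, 36, -82) = 36
n3 (MIN): min(9, 94, 36) = 9
root (MAX): max(-95, -8, 9) = 9
At root, MAX picks n3 (highest: 9).
At n3, MIN picks n3-1 (lowest: 9).
At n3-1, MAX picks n3-1-2 (highest: 9).
Terminal value 9.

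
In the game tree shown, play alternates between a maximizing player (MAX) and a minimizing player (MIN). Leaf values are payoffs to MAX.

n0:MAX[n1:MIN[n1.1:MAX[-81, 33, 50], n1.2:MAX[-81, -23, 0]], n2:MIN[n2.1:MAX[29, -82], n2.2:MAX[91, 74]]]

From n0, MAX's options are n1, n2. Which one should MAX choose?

n1.1 (MAX): max(-81, 33, 50) = 50
n1.2 (MAX): max(-81, -23, 0) = 0
n1 (MIN): min(50, 0) = 0
n2.1 (MAX): max(29, -82) = 29
n2.2 (MAX): max(91, 74) = 91
n2 (MIN): min(29, 91) = 29
n0 (MAX): max(0, 29) = 29
MAX at n0 wants the highest of {n1=0, n2=29}, so chooses n2.

n2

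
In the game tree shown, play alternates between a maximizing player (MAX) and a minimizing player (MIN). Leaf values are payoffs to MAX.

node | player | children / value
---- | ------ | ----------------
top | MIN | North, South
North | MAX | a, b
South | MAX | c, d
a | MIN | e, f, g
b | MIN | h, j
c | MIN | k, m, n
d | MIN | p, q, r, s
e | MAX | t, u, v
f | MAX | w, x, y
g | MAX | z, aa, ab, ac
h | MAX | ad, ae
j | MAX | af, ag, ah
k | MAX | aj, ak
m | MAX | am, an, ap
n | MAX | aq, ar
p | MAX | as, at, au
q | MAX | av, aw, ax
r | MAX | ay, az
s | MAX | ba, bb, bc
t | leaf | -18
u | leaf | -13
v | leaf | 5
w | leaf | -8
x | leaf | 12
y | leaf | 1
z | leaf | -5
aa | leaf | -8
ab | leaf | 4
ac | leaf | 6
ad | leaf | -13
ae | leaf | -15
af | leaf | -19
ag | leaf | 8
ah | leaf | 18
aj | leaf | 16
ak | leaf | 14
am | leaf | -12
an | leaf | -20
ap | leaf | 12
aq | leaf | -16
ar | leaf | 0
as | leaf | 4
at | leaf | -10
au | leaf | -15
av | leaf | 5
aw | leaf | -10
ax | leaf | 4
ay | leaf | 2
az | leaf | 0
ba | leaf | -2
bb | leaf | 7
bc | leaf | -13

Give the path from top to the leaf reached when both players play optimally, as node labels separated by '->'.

top -> South -> d -> r -> ay

e (MAX): max(-18, -13, 5) = 5
f (MAX): max(-8, 12, 1) = 12
g (MAX): max(-5, -8, 4, 6) = 6
a (MIN): min(5, 12, 6) = 5
h (MAX): max(-13, -15) = -13
j (MAX): max(-19, 8, 18) = 18
b (MIN): min(-13, 18) = -13
North (MAX): max(5, -13) = 5
k (MAX): max(16, 14) = 16
m (MAX): max(-12, -20, 12) = 12
n (MAX): max(-16, 0) = 0
c (MIN): min(16, 12, 0) = 0
p (MAX): max(4, -10, -15) = 4
q (MAX): max(5, -10, 4) = 5
r (MAX): max(2, 0) = 2
s (MAX): max(-2, 7, -13) = 7
d (MIN): min(4, 5, 2, 7) = 2
South (MAX): max(0, 2) = 2
top (MIN): min(5, 2) = 2
At top, MIN picks South (lowest: 2).
At South, MAX picks d (highest: 2).
At d, MIN picks r (lowest: 2).
At r, MAX picks ay (highest: 2).
Terminal value 2.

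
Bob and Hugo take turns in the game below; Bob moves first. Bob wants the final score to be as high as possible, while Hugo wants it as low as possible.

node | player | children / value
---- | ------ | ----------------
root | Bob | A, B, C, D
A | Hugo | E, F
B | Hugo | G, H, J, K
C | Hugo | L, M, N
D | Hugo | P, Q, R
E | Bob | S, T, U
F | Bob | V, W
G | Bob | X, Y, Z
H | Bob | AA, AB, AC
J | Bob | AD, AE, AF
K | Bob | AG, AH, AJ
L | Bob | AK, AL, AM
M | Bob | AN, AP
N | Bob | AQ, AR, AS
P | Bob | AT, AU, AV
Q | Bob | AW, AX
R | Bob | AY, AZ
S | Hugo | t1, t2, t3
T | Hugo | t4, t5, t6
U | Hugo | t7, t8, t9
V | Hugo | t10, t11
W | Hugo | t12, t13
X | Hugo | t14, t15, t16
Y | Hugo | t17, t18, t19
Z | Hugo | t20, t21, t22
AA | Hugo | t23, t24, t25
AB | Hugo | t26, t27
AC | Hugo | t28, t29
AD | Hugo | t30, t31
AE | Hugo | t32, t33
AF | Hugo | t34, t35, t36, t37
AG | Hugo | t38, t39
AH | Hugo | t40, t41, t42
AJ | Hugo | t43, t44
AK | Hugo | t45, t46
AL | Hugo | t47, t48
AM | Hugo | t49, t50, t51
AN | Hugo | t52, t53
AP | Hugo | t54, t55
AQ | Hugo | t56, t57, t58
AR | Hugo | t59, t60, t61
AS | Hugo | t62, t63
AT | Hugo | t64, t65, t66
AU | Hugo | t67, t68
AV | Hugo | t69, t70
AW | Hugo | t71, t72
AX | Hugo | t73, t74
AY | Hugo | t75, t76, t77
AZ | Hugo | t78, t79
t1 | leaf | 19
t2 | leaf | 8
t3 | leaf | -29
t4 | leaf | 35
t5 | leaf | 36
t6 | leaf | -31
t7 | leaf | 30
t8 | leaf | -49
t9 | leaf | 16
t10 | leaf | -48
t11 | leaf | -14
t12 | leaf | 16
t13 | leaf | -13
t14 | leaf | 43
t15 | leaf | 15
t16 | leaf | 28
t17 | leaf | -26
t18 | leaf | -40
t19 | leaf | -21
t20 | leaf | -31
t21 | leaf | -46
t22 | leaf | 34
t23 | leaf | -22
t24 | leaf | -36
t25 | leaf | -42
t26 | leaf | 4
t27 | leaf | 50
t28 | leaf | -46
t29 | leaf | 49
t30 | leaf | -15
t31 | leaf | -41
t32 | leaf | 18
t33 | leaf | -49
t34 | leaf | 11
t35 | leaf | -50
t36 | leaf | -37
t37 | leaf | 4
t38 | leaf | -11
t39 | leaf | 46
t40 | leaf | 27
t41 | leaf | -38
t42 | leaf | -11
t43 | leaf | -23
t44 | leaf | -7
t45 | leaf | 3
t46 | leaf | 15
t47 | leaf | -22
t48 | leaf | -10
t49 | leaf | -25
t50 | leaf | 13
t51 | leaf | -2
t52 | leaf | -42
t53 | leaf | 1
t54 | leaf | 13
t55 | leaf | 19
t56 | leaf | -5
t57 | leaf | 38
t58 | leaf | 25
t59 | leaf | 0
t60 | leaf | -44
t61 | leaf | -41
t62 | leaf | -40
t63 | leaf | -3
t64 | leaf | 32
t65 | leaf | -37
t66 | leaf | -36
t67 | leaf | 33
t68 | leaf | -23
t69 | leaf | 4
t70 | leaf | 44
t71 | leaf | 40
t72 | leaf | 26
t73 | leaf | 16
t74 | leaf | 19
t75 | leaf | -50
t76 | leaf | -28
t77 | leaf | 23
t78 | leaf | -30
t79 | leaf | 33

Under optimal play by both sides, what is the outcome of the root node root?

-5

S (Hugo): min(19, 8, -29) = -29
T (Hugo): min(35, 36, -31) = -31
U (Hugo): min(30, -49, 16) = -49
E (Bob): max(-29, -31, -49) = -29
V (Hugo): min(-48, -14) = -48
W (Hugo): min(16, -13) = -13
F (Bob): max(-48, -13) = -13
A (Hugo): min(-29, -13) = -29
X (Hugo): min(43, 15, 28) = 15
Y (Hugo): min(-26, -40, -21) = -40
Z (Hugo): min(-31, -46, 34) = -46
G (Bob): max(15, -40, -46) = 15
AA (Hugo): min(-22, -36, -42) = -42
AB (Hugo): min(4, 50) = 4
AC (Hugo): min(-46, 49) = -46
H (Bob): max(-42, 4, -46) = 4
AD (Hugo): min(-15, -41) = -41
AE (Hugo): min(18, -49) = -49
AF (Hugo): min(11, -50, -37, 4) = -50
J (Bob): max(-41, -49, -50) = -41
AG (Hugo): min(-11, 46) = -11
AH (Hugo): min(27, -38, -11) = -38
AJ (Hugo): min(-23, -7) = -23
K (Bob): max(-11, -38, -23) = -11
B (Hugo): min(15, 4, -41, -11) = -41
AK (Hugo): min(3, 15) = 3
AL (Hugo): min(-22, -10) = -22
AM (Hugo): min(-25, 13, -2) = -25
L (Bob): max(3, -22, -25) = 3
AN (Hugo): min(-42, 1) = -42
AP (Hugo): min(13, 19) = 13
M (Bob): max(-42, 13) = 13
AQ (Hugo): min(-5, 38, 25) = -5
AR (Hugo): min(0, -44, -41) = -44
AS (Hugo): min(-40, -3) = -40
N (Bob): max(-5, -44, -40) = -5
C (Hugo): min(3, 13, -5) = -5
AT (Hugo): min(32, -37, -36) = -37
AU (Hugo): min(33, -23) = -23
AV (Hugo): min(4, 44) = 4
P (Bob): max(-37, -23, 4) = 4
AW (Hugo): min(40, 26) = 26
AX (Hugo): min(16, 19) = 16
Q (Bob): max(26, 16) = 26
AY (Hugo): min(-50, -28, 23) = -50
AZ (Hugo): min(-30, 33) = -30
R (Bob): max(-50, -30) = -30
D (Hugo): min(4, 26, -30) = -30
root (Bob): max(-29, -41, -5, -30) = -5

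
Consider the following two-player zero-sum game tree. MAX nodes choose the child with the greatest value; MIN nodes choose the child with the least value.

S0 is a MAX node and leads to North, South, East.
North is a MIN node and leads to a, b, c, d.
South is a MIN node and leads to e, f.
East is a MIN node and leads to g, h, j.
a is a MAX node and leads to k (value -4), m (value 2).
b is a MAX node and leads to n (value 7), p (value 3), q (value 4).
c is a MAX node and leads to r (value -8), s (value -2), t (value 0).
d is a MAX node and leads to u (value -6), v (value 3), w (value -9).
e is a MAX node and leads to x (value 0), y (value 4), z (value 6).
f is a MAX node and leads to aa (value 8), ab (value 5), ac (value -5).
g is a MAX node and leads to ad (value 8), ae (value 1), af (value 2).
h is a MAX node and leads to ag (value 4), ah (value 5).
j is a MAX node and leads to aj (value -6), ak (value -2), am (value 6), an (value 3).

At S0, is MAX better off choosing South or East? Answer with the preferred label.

e (MAX): max(0, 4, 6) = 6
f (MAX): max(8, 5, -5) = 8
South (MIN): min(6, 8) = 6
g (MAX): max(8, 1, 2) = 8
h (MAX): max(4, 5) = 5
j (MAX): max(-6, -2, 6, 3) = 6
East (MIN): min(8, 5, 6) = 5
MAX prefers the higher value; South=6, East=5. South is better since 6 > 5.

South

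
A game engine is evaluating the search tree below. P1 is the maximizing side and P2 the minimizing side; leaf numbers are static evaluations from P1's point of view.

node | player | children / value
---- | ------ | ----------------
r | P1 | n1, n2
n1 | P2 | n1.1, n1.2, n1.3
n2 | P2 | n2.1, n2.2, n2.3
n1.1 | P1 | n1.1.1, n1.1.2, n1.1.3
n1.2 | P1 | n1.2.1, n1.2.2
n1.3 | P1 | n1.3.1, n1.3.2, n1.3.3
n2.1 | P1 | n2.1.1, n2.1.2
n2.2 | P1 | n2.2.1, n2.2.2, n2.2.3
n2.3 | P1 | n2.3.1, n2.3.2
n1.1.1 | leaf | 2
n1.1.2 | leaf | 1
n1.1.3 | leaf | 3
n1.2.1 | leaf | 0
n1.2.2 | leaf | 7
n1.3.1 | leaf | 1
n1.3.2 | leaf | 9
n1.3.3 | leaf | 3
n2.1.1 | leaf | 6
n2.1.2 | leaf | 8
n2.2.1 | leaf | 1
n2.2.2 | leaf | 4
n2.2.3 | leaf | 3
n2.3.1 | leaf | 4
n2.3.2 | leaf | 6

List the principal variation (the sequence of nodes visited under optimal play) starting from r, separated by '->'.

n1.1 (P1): max(2, 1, 3) = 3
n1.2 (P1): max(0, 7) = 7
n1.3 (P1): max(1, 9, 3) = 9
n1 (P2): min(3, 7, 9) = 3
n2.1 (P1): max(6, 8) = 8
n2.2 (P1): max(1, 4, 3) = 4
n2.3 (P1): max(4, 6) = 6
n2 (P2): min(8, 4, 6) = 4
r (P1): max(3, 4) = 4
At r, P1 picks n2 (highest: 4).
At n2, P2 picks n2.2 (lowest: 4).
At n2.2, P1 picks n2.2.2 (highest: 4).
Terminal value 4.

r -> n2 -> n2.2 -> n2.2.2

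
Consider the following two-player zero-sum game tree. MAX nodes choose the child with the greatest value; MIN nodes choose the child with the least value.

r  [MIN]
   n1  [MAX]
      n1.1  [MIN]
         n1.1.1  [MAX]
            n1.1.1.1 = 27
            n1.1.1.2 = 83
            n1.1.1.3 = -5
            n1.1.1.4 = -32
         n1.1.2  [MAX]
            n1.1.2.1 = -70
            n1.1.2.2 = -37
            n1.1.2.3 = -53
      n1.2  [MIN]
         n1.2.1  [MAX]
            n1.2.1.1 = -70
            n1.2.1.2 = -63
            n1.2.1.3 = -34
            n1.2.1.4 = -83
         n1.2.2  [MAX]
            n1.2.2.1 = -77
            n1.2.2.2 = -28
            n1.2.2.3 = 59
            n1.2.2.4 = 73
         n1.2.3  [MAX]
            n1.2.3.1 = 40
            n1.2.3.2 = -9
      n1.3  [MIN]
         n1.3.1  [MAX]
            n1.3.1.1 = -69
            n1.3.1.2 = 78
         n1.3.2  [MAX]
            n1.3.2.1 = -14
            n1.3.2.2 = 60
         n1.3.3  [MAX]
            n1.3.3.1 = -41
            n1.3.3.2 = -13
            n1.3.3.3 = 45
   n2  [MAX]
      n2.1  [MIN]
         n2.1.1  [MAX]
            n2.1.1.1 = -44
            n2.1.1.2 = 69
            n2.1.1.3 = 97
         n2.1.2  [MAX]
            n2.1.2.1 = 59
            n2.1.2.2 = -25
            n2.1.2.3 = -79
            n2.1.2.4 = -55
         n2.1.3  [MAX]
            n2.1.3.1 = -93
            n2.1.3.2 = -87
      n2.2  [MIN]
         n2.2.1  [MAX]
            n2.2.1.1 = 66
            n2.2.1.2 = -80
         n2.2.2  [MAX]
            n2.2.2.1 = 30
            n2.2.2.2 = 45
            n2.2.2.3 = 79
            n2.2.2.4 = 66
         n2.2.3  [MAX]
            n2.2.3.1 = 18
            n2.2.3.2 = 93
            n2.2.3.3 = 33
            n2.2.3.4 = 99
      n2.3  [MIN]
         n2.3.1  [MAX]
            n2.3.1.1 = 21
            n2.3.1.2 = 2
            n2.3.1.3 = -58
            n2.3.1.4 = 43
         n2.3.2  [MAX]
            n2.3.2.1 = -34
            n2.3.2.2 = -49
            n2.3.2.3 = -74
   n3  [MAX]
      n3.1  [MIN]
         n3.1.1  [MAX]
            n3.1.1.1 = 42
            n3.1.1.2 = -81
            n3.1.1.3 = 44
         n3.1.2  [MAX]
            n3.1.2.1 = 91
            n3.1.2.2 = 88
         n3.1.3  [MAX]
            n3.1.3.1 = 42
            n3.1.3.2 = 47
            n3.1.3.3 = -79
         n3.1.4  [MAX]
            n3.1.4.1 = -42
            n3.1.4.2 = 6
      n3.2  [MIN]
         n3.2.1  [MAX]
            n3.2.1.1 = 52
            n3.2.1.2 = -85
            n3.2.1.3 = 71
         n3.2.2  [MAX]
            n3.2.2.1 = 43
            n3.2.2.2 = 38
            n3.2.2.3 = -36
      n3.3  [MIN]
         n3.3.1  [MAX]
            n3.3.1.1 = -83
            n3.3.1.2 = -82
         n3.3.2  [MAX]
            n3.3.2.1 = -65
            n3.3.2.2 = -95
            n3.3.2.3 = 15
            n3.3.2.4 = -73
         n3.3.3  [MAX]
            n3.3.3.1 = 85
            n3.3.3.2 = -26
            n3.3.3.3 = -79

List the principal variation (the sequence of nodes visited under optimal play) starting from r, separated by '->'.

n1.1.1 (MAX): max(27, 83, -5, -32) = 83
n1.1.2 (MAX): max(-70, -37, -53) = -37
n1.1 (MIN): min(83, -37) = -37
n1.2.1 (MAX): max(-70, -63, -34, -83) = -34
n1.2.2 (MAX): max(-77, -28, 59, 73) = 73
n1.2.3 (MAX): max(40, -9) = 40
n1.2 (MIN): min(-34, 73, 40) = -34
n1.3.1 (MAX): max(-69, 78) = 78
n1.3.2 (MAX): max(-14, 60) = 60
n1.3.3 (MAX): max(-41, -13, 45) = 45
n1.3 (MIN): min(78, 60, 45) = 45
n1 (MAX): max(-37, -34, 45) = 45
n2.1.1 (MAX): max(-44, 69, 97) = 97
n2.1.2 (MAX): max(59, -25, -79, -55) = 59
n2.1.3 (MAX): max(-93, -87) = -87
n2.1 (MIN): min(97, 59, -87) = -87
n2.2.1 (MAX): max(66, -80) = 66
n2.2.2 (MAX): max(30, 45, 79, 66) = 79
n2.2.3 (MAX): max(18, 93, 33, 99) = 99
n2.2 (MIN): min(66, 79, 99) = 66
n2.3.1 (MAX): max(21, 2, -58, 43) = 43
n2.3.2 (MAX): max(-34, -49, -74) = -34
n2.3 (MIN): min(43, -34) = -34
n2 (MAX): max(-87, 66, -34) = 66
n3.1.1 (MAX): max(42, -81, 44) = 44
n3.1.2 (MAX): max(91, 88) = 91
n3.1.3 (MAX): max(42, 47, -79) = 47
n3.1.4 (MAX): max(-42, 6) = 6
n3.1 (MIN): min(44, 91, 47, 6) = 6
n3.2.1 (MAX): max(52, -85, 71) = 71
n3.2.2 (MAX): max(43, 38, -36) = 43
n3.2 (MIN): min(71, 43) = 43
n3.3.1 (MAX): max(-83, -82) = -82
n3.3.2 (MAX): max(-65, -95, 15, -73) = 15
n3.3.3 (MAX): max(85, -26, -79) = 85
n3.3 (MIN): min(-82, 15, 85) = -82
n3 (MAX): max(6, 43, -82) = 43
r (MIN): min(45, 66, 43) = 43
At r, MIN picks n3 (lowest: 43).
At n3, MAX picks n3.2 (highest: 43).
At n3.2, MIN picks n3.2.2 (lowest: 43).
At n3.2.2, MAX picks n3.2.2.1 (highest: 43).
Terminal value 43.

r -> n3 -> n3.2 -> n3.2.2 -> n3.2.2.1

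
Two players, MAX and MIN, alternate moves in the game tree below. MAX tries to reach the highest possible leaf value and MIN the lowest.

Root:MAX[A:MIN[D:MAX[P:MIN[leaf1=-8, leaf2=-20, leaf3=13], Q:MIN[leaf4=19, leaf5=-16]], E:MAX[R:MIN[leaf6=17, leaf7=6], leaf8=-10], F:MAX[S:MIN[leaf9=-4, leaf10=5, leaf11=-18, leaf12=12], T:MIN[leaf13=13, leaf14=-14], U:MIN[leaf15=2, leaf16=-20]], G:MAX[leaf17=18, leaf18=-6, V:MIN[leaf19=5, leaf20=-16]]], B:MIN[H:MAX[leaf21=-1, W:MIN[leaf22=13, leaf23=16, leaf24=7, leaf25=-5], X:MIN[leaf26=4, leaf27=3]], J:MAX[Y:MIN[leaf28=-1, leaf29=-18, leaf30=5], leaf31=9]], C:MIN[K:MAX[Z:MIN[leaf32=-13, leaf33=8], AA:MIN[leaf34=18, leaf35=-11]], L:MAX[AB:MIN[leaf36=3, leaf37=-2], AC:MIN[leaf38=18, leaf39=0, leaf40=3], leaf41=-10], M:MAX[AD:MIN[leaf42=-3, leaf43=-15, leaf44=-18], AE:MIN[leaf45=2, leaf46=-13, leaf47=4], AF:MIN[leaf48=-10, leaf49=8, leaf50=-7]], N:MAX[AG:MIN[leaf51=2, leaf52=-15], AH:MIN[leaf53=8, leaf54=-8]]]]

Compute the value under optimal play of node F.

-14

S (MIN): min(-4, 5, -18, 12) = -18
T (MIN): min(13, -14) = -14
U (MIN): min(2, -20) = -20
F (MAX): max(-18, -14, -20) = -14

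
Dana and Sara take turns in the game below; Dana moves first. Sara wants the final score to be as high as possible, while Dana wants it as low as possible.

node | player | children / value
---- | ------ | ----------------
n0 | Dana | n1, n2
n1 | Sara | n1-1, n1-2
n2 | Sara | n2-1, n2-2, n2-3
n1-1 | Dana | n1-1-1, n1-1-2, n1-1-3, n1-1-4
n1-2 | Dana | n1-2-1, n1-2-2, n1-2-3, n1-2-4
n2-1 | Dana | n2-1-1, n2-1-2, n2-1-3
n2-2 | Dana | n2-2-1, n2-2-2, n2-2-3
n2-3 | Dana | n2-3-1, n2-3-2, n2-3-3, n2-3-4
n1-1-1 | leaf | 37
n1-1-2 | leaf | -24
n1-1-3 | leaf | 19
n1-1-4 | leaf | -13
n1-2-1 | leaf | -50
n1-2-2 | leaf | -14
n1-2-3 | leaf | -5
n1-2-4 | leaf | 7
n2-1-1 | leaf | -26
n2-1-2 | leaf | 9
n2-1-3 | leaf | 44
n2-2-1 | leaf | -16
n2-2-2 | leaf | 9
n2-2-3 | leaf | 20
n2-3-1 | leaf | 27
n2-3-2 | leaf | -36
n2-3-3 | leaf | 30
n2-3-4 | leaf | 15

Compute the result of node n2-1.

n2-1 (Dana): min(-26, 9, 44) = -26

-26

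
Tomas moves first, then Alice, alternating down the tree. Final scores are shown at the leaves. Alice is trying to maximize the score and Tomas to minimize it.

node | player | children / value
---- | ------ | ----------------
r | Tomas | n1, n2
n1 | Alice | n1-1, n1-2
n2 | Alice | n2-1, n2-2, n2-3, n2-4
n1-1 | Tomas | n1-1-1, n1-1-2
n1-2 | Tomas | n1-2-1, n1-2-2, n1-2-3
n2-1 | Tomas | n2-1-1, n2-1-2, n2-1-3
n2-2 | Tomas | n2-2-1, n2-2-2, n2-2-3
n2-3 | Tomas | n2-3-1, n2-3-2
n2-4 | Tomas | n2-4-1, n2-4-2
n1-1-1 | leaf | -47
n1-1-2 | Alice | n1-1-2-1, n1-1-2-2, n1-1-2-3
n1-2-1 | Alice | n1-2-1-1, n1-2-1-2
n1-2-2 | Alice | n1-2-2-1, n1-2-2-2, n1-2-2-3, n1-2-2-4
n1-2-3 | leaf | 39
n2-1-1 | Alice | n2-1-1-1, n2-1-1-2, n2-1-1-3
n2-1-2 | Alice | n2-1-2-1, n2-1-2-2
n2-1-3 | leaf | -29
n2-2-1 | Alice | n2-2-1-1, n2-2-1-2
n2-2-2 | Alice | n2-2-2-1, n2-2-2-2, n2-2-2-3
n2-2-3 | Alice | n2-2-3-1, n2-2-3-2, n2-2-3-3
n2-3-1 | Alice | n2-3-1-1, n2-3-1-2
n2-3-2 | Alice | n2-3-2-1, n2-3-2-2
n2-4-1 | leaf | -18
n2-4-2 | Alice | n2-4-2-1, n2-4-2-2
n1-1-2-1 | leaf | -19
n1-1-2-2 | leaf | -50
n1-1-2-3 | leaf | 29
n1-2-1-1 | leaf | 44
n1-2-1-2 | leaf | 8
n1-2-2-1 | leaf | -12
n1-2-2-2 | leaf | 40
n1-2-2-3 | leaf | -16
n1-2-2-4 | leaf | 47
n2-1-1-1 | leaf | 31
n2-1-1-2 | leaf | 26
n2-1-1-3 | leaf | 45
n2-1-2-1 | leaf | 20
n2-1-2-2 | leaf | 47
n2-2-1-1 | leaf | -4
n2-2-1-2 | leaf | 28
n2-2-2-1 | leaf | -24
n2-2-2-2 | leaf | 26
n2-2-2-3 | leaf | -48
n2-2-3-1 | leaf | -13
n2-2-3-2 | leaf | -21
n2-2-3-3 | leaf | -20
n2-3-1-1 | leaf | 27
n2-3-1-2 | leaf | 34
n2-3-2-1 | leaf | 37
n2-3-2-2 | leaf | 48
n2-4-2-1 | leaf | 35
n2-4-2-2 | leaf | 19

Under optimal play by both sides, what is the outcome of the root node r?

34

n1-1-2 (Alice): max(-19, -50, 29) = 29
n1-1 (Tomas): min(-47, 29) = -47
n1-2-1 (Alice): max(44, 8) = 44
n1-2-2 (Alice): max(-12, 40, -16, 47) = 47
n1-2 (Tomas): min(44, 47, 39) = 39
n1 (Alice): max(-47, 39) = 39
n2-1-1 (Alice): max(31, 26, 45) = 45
n2-1-2 (Alice): max(20, 47) = 47
n2-1 (Tomas): min(45, 47, -29) = -29
n2-2-1 (Alice): max(-4, 28) = 28
n2-2-2 (Alice): max(-24, 26, -48) = 26
n2-2-3 (Alice): max(-13, -21, -20) = -13
n2-2 (Tomas): min(28, 26, -13) = -13
n2-3-1 (Alice): max(27, 34) = 34
n2-3-2 (Alice): max(37, 48) = 48
n2-3 (Tomas): min(34, 48) = 34
n2-4-2 (Alice): max(35, 19) = 35
n2-4 (Tomas): min(-18, 35) = -18
n2 (Alice): max(-29, -13, 34, -18) = 34
r (Tomas): min(39, 34) = 34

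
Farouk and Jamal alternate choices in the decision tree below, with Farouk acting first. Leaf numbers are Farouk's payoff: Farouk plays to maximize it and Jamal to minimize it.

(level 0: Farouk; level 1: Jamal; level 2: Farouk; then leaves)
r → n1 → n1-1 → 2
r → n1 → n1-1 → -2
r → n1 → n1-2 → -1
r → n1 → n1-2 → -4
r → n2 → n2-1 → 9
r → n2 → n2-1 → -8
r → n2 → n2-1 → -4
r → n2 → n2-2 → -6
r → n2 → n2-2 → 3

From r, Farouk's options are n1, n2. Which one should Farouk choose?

n1-1 (Farouk): max(2, -2) = 2
n1-2 (Farouk): max(-1, -4) = -1
n1 (Jamal): min(2, -1) = -1
n2-1 (Farouk): max(9, -8, -4) = 9
n2-2 (Farouk): max(-6, 3) = 3
n2 (Jamal): min(9, 3) = 3
r (Farouk): max(-1, 3) = 3
Farouk at r wants the highest of {n1=-1, n2=3}, so chooses n2.

n2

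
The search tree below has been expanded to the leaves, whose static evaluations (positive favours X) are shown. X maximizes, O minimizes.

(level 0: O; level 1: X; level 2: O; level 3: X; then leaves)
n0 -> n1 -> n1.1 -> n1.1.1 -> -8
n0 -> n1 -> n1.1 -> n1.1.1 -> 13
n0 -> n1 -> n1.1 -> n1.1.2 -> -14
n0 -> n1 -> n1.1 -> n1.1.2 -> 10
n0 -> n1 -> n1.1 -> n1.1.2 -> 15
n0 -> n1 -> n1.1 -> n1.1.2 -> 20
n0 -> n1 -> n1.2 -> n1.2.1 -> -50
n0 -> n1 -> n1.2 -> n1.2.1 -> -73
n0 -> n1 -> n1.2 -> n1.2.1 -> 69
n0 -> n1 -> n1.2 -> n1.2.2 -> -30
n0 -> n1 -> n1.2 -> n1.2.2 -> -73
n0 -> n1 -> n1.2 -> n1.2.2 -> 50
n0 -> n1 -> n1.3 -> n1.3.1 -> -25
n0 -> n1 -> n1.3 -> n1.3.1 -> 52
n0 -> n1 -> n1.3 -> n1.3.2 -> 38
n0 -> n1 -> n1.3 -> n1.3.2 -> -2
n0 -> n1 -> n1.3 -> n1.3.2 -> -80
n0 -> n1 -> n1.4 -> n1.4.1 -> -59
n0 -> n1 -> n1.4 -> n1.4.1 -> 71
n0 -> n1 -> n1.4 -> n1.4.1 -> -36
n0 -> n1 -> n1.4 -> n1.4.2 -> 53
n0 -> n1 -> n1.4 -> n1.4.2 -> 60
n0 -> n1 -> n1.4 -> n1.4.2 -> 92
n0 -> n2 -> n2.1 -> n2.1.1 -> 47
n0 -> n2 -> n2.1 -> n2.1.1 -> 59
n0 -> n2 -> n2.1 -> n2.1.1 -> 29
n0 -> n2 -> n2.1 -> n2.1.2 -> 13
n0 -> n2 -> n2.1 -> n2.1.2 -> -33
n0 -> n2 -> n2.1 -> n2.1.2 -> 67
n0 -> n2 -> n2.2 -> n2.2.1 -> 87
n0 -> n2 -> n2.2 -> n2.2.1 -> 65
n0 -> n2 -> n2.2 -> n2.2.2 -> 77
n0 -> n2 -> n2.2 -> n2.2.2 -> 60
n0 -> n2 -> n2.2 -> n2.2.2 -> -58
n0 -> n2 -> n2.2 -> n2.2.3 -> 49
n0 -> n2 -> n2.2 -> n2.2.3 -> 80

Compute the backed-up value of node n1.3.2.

38

n1.3.2 (X): max(38, -2, -80) = 38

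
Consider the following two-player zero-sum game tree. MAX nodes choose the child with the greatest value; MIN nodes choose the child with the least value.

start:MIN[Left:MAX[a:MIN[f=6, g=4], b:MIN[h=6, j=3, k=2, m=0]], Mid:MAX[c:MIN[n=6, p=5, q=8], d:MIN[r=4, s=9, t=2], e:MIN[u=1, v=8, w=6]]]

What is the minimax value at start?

a (MIN): min(6, 4) = 4
b (MIN): min(6, 3, 2, 0) = 0
Left (MAX): max(4, 0) = 4
c (MIN): min(6, 5, 8) = 5
d (MIN): min(4, 9, 2) = 2
e (MIN): min(1, 8, 6) = 1
Mid (MAX): max(5, 2, 1) = 5
start (MIN): min(4, 5) = 4

4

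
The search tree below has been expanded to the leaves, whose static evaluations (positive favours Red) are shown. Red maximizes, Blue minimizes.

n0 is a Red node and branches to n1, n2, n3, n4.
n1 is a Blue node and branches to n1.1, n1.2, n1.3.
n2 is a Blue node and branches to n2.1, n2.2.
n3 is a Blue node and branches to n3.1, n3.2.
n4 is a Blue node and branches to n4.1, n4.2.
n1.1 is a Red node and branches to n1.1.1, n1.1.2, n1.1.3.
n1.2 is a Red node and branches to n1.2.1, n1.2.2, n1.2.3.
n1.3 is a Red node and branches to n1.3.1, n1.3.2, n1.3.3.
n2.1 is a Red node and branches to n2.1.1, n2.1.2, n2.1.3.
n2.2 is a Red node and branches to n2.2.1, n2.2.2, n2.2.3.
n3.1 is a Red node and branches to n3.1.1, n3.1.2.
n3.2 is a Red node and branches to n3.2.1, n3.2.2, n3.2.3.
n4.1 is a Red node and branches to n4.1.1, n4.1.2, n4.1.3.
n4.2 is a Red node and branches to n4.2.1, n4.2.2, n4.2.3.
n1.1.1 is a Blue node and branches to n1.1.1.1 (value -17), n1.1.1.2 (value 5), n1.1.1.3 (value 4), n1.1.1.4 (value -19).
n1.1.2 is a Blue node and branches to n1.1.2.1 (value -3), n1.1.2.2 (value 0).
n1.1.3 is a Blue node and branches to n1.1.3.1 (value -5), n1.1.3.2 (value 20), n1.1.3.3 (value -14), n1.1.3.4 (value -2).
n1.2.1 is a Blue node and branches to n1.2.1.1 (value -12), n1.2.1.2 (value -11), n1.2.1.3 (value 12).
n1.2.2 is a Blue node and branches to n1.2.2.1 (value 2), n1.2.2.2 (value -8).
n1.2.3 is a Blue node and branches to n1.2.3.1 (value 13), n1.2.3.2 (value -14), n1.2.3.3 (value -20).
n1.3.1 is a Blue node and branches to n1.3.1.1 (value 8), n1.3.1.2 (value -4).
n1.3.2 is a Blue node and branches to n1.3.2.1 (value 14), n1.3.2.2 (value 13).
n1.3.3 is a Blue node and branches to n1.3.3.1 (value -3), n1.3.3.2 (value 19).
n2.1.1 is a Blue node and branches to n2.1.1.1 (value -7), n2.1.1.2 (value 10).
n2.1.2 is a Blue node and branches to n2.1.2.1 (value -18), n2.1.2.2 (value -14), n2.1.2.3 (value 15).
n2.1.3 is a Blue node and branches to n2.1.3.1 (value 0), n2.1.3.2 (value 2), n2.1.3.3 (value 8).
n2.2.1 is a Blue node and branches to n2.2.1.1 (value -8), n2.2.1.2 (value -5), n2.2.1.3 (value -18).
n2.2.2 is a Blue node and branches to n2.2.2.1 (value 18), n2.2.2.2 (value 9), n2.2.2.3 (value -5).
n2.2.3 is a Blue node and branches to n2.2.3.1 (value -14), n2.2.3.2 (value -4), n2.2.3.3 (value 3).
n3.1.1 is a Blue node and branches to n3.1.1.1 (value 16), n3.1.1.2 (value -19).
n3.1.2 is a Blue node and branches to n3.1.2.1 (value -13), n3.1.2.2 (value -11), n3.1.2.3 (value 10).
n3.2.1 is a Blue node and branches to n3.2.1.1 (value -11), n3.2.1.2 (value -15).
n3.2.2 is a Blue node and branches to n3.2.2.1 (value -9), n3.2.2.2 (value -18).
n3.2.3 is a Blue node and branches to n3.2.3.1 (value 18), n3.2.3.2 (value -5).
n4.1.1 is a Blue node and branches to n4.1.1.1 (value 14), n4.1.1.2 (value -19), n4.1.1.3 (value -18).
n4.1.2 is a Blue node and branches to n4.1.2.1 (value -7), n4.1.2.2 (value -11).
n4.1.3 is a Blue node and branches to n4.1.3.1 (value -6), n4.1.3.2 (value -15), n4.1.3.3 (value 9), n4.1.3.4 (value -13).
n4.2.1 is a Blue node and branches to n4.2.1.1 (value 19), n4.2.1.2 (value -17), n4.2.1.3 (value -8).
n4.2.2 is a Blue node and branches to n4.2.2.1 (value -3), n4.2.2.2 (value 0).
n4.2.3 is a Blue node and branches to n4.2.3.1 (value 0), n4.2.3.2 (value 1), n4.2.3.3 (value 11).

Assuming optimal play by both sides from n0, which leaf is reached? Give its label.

n1.1.1 (Blue): min(-17, 5, 4, -19) = -19
n1.1.2 (Blue): min(-3, 0) = -3
n1.1.3 (Blue): min(-5, 20, -14, -2) = -14
n1.1 (Red): max(-19, -3, -14) = -3
n1.2.1 (Blue): min(-12, -11, 12) = -12
n1.2.2 (Blue): min(2, -8) = -8
n1.2.3 (Blue): min(13, -14, -20) = -20
n1.2 (Red): max(-12, -8, -20) = -8
n1.3.1 (Blue): min(8, -4) = -4
n1.3.2 (Blue): min(14, 13) = 13
n1.3.3 (Blue): min(-3, 19) = -3
n1.3 (Red): max(-4, 13, -3) = 13
n1 (Blue): min(-3, -8, 13) = -8
n2.1.1 (Blue): min(-7, 10) = -7
n2.1.2 (Blue): min(-18, -14, 15) = -18
n2.1.3 (Blue): min(0, 2, 8) = 0
n2.1 (Red): max(-7, -18, 0) = 0
n2.2.1 (Blue): min(-8, -5, -18) = -18
n2.2.2 (Blue): min(18, 9, -5) = -5
n2.2.3 (Blue): min(-14, -4, 3) = -14
n2.2 (Red): max(-18, -5, -14) = -5
n2 (Blue): min(0, -5) = -5
n3.1.1 (Blue): min(16, -19) = -19
n3.1.2 (Blue): min(-13, -11, 10) = -13
n3.1 (Red): max(-19, -13) = -13
n3.2.1 (Blue): min(-11, -15) = -15
n3.2.2 (Blue): min(-9, -18) = -18
n3.2.3 (Blue): min(18, -5) = -5
n3.2 (Red): max(-15, -18, -5) = -5
n3 (Blue): min(-13, -5) = -13
n4.1.1 (Blue): min(14, -19, -18) = -19
n4.1.2 (Blue): min(-7, -11) = -11
n4.1.3 (Blue): min(-6, -15, 9, -13) = -15
n4.1 (Red): max(-19, -11, -15) = -11
n4.2.1 (Blue): min(19, -17, -8) = -17
n4.2.2 (Blue): min(-3, 0) = -3
n4.2.3 (Blue): min(0, 1, 11) = 0
n4.2 (Red): max(-17, -3, 0) = 0
n4 (Blue): min(-11, 0) = -11
n0 (Red): max(-8, -5, -13, -11) = -5
At n0, Red picks n2 (highest: -5).
At n2, Blue picks n2.2 (lowest: -5).
At n2.2, Red picks n2.2.2 (highest: -5).
At n2.2.2, Blue picks n2.2.2.3 (lowest: -5).
Terminal value -5.

n2.2.2.3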